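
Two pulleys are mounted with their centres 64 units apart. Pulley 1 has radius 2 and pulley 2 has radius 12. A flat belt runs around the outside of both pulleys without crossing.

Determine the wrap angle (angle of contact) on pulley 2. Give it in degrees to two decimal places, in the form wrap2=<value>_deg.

open belt: β = asin((r2−r1)/C) = asin(10/64) = 8.9893°
wrap1 = π − 2β = 162.0214°
wrap2 = π + 2β = 197.9786°

wrap2=197.98_deg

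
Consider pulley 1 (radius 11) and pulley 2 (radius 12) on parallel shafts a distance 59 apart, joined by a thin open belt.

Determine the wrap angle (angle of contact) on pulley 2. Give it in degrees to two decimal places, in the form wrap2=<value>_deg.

wrap2=181.94_deg

open belt: β = asin((r2−r1)/C) = asin(1/59) = 0.9712°
wrap1 = π − 2β = 178.0577°
wrap2 = π + 2β = 181.9423°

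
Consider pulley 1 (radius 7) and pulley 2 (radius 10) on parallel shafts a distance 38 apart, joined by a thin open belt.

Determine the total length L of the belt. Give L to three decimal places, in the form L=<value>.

L=129.644

open belt: β = asin((r2−r1)/C) = asin(3/38) = 4.5281°
wrap1 = π − 2β = 170.9439°
wrap2 = π + 2β = 189.0561°
tangent length = C·cosβ = 37.8814
L = r1·wrap1 + r2·wrap2 + 2·C·cosβ = 7·2.9835 + 10·3.2997 + 2·37.8814 = 129.6440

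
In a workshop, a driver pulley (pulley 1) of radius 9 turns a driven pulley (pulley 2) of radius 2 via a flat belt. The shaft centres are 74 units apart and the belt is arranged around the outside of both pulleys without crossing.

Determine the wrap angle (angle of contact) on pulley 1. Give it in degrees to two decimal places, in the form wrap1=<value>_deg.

open belt: β = asin((r2−r1)/C) = asin(-7/74) = -5.4280°
wrap1 = π − 2β = 190.8560°
wrap2 = π + 2β = 169.1440°

wrap1=190.86_deg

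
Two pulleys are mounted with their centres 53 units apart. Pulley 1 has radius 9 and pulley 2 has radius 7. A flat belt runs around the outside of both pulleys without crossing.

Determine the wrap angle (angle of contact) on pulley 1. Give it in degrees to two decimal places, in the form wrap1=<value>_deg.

wrap1=184.33_deg

open belt: β = asin((r2−r1)/C) = asin(-2/53) = -2.1626°
wrap1 = π − 2β = 184.3252°
wrap2 = π + 2β = 175.6748°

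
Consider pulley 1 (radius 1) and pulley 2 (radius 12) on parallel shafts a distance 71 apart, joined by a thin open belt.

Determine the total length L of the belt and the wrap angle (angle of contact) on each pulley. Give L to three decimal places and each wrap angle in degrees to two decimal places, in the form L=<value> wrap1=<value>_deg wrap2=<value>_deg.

open belt: β = asin((r2−r1)/C) = asin(11/71) = 8.9127°
wrap1 = π − 2β = 162.1746°
wrap2 = π + 2β = 197.8254°
tangent length = C·cosβ = 70.1427
L = r1·wrap1 + r2·wrap2 + 2·C·cosβ = 1·2.8305 + 12·3.4527 + 2·70.1427 = 184.5484

L=184.548 wrap1=162.17_deg wrap2=197.83_deg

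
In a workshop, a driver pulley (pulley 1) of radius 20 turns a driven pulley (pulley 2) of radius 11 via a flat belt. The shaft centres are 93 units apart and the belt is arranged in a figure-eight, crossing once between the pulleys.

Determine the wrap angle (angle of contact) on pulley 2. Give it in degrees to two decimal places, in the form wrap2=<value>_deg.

wrap2=218.94_deg

crossed belt: β = asin((r1+r2)/C) = asin(31/93) = 19.4712°
wrap1 = wrap2 = π + 2β = 218.9424°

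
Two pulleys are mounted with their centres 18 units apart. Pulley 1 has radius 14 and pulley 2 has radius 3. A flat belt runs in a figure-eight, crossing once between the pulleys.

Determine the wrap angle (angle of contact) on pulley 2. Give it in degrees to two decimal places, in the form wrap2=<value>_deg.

wrap2=321.62_deg

crossed belt: β = asin((r1+r2)/C) = asin(17/18) = 70.8119°
wrap1 = wrap2 = π + 2β = 321.6237°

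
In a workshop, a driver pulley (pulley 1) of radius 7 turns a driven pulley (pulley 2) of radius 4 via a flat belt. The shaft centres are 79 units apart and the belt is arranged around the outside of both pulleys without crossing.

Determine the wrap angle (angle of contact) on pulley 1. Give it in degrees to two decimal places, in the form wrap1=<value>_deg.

open belt: β = asin((r2−r1)/C) = asin(-3/79) = -2.1763°
wrap1 = π − 2β = 184.3526°
wrap2 = π + 2β = 175.6474°

wrap1=184.35_deg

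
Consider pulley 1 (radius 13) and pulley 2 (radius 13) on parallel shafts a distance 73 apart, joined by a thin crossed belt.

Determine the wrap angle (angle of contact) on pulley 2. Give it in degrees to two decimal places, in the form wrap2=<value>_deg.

wrap2=221.73_deg

crossed belt: β = asin((r1+r2)/C) = asin(26/73) = 20.8648°
wrap1 = wrap2 = π + 2β = 221.7296°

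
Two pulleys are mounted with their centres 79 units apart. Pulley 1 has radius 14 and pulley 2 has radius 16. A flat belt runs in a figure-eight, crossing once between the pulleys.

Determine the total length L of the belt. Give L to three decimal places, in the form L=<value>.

crossed belt: β = asin((r1+r2)/C) = asin(30/79) = 22.3180°
wrap1 = wrap2 = π + 2β = 224.6360°
tangent length = C·cosβ = 73.0821
L = (r1+r2)·wrap + 2·C·cosβ = 30·3.9206 + 2·73.0821 = 263.7834

L=263.783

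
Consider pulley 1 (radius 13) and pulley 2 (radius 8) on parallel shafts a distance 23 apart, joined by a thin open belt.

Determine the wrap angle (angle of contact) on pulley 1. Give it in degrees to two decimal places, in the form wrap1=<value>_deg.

open belt: β = asin((r2−r1)/C) = asin(-5/23) = -12.5559°
wrap1 = π − 2β = 205.1117°
wrap2 = π + 2β = 154.8883°

wrap1=205.11_deg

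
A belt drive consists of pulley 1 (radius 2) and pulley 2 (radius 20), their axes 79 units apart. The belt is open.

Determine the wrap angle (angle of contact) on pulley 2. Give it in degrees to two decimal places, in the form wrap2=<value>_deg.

wrap2=206.34_deg

open belt: β = asin((r2−r1)/C) = asin(18/79) = 13.1704°
wrap1 = π − 2β = 153.6592°
wrap2 = π + 2β = 206.3408°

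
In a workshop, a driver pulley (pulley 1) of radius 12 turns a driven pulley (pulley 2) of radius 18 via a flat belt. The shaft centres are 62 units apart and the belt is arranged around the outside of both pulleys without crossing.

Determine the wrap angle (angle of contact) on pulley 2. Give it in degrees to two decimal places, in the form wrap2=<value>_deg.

open belt: β = asin((r2−r1)/C) = asin(6/62) = 5.5534°
wrap1 = π − 2β = 168.8931°
wrap2 = π + 2β = 191.1069°

wrap2=191.11_deg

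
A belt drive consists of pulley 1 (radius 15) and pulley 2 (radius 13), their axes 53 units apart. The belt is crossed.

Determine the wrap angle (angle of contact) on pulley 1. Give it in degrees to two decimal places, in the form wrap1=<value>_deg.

wrap1=243.78_deg

crossed belt: β = asin((r1+r2)/C) = asin(28/53) = 31.8908°
wrap1 = wrap2 = π + 2β = 243.7816°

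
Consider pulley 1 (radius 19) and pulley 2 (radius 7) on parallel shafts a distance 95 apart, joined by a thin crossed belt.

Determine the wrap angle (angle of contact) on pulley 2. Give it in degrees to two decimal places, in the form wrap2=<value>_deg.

crossed belt: β = asin((r1+r2)/C) = asin(26/95) = 15.8836°
wrap1 = wrap2 = π + 2β = 211.7672°

wrap2=211.77_deg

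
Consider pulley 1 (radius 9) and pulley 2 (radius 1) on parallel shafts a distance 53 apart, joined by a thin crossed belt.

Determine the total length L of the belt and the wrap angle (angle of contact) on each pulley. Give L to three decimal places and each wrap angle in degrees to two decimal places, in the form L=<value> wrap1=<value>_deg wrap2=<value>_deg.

L=139.308 wrap1=201.75_deg wrap2=201.75_deg

crossed belt: β = asin((r1+r2)/C) = asin(10/53) = 10.8757°
wrap1 = wrap2 = π + 2β = 201.7514°
tangent length = C·cosβ = 52.0481
L = (r1+r2)·wrap + 2·C·cosβ = 10·3.5212 + 2·52.0481 = 139.3084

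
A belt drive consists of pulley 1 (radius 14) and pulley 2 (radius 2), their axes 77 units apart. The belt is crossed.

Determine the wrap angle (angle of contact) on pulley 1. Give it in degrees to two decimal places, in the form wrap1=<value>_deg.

wrap1=203.99_deg

crossed belt: β = asin((r1+r2)/C) = asin(16/77) = 11.9930°
wrap1 = wrap2 = π + 2β = 203.9860°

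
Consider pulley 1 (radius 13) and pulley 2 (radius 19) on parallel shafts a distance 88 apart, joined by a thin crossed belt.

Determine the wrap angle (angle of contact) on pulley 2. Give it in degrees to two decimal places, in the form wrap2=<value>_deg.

wrap2=222.65_deg

crossed belt: β = asin((r1+r2)/C) = asin(32/88) = 21.3237°
wrap1 = wrap2 = π + 2β = 222.6474°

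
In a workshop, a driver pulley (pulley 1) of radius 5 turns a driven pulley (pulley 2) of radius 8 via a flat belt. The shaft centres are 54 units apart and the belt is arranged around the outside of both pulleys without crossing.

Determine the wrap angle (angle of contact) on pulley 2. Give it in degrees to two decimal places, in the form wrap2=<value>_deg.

wrap2=186.37_deg

open belt: β = asin((r2−r1)/C) = asin(3/54) = 3.1847°
wrap1 = π − 2β = 173.6305°
wrap2 = π + 2β = 186.3695°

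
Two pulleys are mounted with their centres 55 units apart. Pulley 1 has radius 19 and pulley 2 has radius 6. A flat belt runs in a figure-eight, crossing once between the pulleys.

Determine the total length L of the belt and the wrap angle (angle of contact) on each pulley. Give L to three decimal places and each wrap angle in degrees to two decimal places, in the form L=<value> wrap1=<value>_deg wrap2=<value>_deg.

crossed belt: β = asin((r1+r2)/C) = asin(25/55) = 27.0357°
wrap1 = wrap2 = π + 2β = 234.0714°
tangent length = C·cosβ = 48.9898
L = (r1+r2)·wrap + 2·C·cosβ = 25·4.0853 + 2·48.9898 = 200.1125

L=200.112 wrap1=234.07_deg wrap2=234.07_deg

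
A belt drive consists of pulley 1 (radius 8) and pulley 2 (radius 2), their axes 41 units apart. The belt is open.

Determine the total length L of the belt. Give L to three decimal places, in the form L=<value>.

L=114.296

open belt: β = asin((r2−r1)/C) = asin(-6/41) = -8.4150°
wrap1 = π − 2β = 196.8299°
wrap2 = π + 2β = 163.1701°
tangent length = C·cosβ = 40.5586
L = r1·wrap1 + r2·wrap2 + 2·C·cosβ = 8·3.4353 + 2·2.8479 + 2·40.5586 = 114.2956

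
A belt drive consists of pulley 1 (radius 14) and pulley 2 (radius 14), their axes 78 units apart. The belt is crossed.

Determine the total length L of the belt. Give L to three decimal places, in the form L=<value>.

L=254.128

crossed belt: β = asin((r1+r2)/C) = asin(28/78) = 21.0372°
wrap1 = wrap2 = π + 2β = 222.0744°
tangent length = C·cosβ = 72.8011
L = (r1+r2)·wrap + 2·C·cosβ = 28·3.8759 + 2·72.8011 = 254.1282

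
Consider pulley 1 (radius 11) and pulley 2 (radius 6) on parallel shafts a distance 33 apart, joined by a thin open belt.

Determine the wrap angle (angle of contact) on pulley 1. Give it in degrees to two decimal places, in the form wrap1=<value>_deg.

open belt: β = asin((r2−r1)/C) = asin(-5/33) = -8.7147°
wrap1 = π − 2β = 197.4295°
wrap2 = π + 2β = 162.5705°

wrap1=197.43_deg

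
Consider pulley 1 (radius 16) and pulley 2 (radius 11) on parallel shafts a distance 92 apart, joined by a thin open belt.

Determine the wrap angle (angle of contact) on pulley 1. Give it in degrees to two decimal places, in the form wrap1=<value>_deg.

wrap1=186.23_deg

open belt: β = asin((r2−r1)/C) = asin(-5/92) = -3.1154°
wrap1 = π − 2β = 186.2309°
wrap2 = π + 2β = 173.7691°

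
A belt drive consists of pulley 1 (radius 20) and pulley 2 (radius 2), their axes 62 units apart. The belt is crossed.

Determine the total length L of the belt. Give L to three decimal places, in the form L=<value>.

L=201.007

crossed belt: β = asin((r1+r2)/C) = asin(22/62) = 20.7836°
wrap1 = wrap2 = π + 2β = 221.5671°
tangent length = C·cosβ = 57.9655
L = (r1+r2)·wrap + 2·C·cosβ = 22·3.8671 + 2·57.9655 = 201.0067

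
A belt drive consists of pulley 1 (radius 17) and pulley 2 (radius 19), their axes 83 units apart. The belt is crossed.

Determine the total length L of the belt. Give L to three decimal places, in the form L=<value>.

crossed belt: β = asin((r1+r2)/C) = asin(36/83) = 25.7048°
wrap1 = wrap2 = π + 2β = 231.4096°
tangent length = C·cosβ = 74.7864
L = (r1+r2)·wrap + 2·C·cosβ = 36·4.0389 + 2·74.7864 = 294.9717

L=294.972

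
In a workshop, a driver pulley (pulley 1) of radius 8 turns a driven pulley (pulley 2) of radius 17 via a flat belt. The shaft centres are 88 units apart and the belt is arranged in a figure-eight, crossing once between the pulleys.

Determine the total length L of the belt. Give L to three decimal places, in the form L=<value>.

L=261.691

crossed belt: β = asin((r1+r2)/C) = asin(25/88) = 16.5045°
wrap1 = wrap2 = π + 2β = 213.0090°
tangent length = C·cosβ = 84.3742
L = (r1+r2)·wrap + 2·C·cosβ = 25·3.7177 + 2·84.3742 = 261.6911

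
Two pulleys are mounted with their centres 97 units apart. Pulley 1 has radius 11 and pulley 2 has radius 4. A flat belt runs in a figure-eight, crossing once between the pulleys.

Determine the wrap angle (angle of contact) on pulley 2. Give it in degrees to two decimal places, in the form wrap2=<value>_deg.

crossed belt: β = asin((r1+r2)/C) = asin(15/97) = 8.8959°
wrap1 = wrap2 = π + 2β = 197.7917°

wrap2=197.79_deg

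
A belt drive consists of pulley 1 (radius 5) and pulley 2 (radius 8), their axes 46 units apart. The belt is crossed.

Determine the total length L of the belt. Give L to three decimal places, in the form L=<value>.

L=136.540

crossed belt: β = asin((r1+r2)/C) = asin(13/46) = 16.4160°
wrap1 = wrap2 = π + 2β = 212.8319°
tangent length = C·cosβ = 44.1248
L = (r1+r2)·wrap + 2·C·cosβ = 13·3.7146 + 2·44.1248 = 136.5397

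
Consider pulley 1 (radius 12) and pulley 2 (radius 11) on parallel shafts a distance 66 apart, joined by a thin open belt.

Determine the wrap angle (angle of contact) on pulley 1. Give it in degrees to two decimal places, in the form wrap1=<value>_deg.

wrap1=181.74_deg

open belt: β = asin((r2−r1)/C) = asin(-1/66) = -0.8682°
wrap1 = π − 2β = 181.7363°
wrap2 = π + 2β = 178.2637°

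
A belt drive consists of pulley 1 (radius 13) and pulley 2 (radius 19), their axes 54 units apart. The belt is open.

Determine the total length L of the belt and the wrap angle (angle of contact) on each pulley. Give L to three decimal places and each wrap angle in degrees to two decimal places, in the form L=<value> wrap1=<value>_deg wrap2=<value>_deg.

L=209.198 wrap1=167.24_deg wrap2=192.76_deg

open belt: β = asin((r2−r1)/C) = asin(6/54) = 6.3794°
wrap1 = π − 2β = 167.2413°
wrap2 = π + 2β = 192.7587°
tangent length = C·cosβ = 53.6656
L = r1·wrap1 + r2·wrap2 + 2·C·cosβ = 13·2.9189 + 19·3.3643 + 2·53.6656 = 209.1983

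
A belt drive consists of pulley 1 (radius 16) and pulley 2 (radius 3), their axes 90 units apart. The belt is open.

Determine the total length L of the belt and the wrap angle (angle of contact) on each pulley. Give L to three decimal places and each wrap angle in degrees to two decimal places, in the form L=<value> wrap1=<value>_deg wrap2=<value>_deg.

L=241.571 wrap1=196.61_deg wrap2=163.39_deg

open belt: β = asin((r2−r1)/C) = asin(-13/90) = -8.3051°
wrap1 = π − 2β = 196.6102°
wrap2 = π + 2β = 163.3898°
tangent length = C·cosβ = 89.0562
L = r1·wrap1 + r2·wrap2 + 2·C·cosβ = 16·3.4315 + 3·2.8517 + 2·89.0562 = 241.5713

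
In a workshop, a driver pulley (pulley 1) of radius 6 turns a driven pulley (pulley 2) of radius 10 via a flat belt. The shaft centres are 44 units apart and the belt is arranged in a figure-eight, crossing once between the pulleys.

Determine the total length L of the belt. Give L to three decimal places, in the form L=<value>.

L=144.150

crossed belt: β = asin((r1+r2)/C) = asin(16/44) = 21.3237°
wrap1 = wrap2 = π + 2β = 222.6474°
tangent length = C·cosβ = 40.9878
L = (r1+r2)·wrap + 2·C·cosβ = 16·3.8859 + 2·40.9878 = 144.1505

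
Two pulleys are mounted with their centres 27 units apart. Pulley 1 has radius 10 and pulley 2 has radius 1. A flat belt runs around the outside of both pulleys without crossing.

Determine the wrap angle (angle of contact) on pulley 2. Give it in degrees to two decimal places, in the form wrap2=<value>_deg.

wrap2=141.06_deg

open belt: β = asin((r2−r1)/C) = asin(-9/27) = -19.4712°
wrap1 = π − 2β = 218.9424°
wrap2 = π + 2β = 141.0576°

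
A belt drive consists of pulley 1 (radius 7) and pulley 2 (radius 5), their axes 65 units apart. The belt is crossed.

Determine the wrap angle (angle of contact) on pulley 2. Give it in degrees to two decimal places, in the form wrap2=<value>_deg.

wrap2=201.28_deg

crossed belt: β = asin((r1+r2)/C) = asin(12/65) = 10.6387°
wrap1 = wrap2 = π + 2β = 201.2774°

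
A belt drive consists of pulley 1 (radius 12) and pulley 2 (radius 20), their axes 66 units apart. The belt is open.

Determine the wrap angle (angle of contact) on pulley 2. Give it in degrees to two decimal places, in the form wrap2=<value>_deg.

open belt: β = asin((r2−r1)/C) = asin(8/66) = 6.9621°
wrap1 = π − 2β = 166.0759°
wrap2 = π + 2β = 193.9241°

wrap2=193.92_deg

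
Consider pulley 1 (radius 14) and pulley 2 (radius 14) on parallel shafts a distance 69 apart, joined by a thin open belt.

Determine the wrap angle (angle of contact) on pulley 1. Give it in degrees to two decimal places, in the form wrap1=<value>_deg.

open belt: β = asin((r2−r1)/C) = asin(0/69) = 0.0000°
wrap1 = π − 2β = 180.0000°
wrap2 = π + 2β = 180.0000°

wrap1=180.00_deg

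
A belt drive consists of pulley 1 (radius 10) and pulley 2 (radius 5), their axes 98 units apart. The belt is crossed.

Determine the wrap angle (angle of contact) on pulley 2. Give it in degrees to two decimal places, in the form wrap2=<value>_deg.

crossed belt: β = asin((r1+r2)/C) = asin(15/98) = 8.8044°
wrap1 = wrap2 = π + 2β = 197.6087°

wrap2=197.61_deg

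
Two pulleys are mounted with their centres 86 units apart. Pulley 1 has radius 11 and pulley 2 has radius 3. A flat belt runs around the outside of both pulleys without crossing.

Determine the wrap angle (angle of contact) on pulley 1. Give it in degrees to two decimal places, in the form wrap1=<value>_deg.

wrap1=190.68_deg

open belt: β = asin((r2−r1)/C) = asin(-8/86) = -5.3376°
wrap1 = π − 2β = 190.6751°
wrap2 = π + 2β = 169.3249°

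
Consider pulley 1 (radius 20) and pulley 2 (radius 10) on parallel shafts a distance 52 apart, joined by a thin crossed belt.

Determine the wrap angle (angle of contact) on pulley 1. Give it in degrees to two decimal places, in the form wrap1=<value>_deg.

crossed belt: β = asin((r1+r2)/C) = asin(30/52) = 35.2344°
wrap1 = wrap2 = π + 2β = 250.4688°

wrap1=250.47_deg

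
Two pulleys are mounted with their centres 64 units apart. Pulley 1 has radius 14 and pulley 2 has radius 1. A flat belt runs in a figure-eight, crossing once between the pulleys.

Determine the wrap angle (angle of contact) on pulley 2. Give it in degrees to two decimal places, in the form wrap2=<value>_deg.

wrap2=207.11_deg

crossed belt: β = asin((r1+r2)/C) = asin(15/64) = 13.5548°
wrap1 = wrap2 = π + 2β = 207.1096°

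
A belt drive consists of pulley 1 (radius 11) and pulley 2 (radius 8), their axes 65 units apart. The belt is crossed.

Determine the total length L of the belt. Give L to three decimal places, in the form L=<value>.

L=195.285

crossed belt: β = asin((r1+r2)/C) = asin(19/65) = 16.9962°
wrap1 = wrap2 = π + 2β = 213.9923°
tangent length = C·cosβ = 62.1611
L = (r1+r2)·wrap + 2·C·cosβ = 19·3.7349 + 2·62.1611 = 195.2847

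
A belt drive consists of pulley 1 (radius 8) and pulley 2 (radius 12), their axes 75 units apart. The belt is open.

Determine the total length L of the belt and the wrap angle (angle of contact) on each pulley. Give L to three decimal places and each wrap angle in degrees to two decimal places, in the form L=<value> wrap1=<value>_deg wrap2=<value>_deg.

L=213.045 wrap1=173.89_deg wrap2=186.11_deg

open belt: β = asin((r2−r1)/C) = asin(4/75) = 3.0572°
wrap1 = π − 2β = 173.8855°
wrap2 = π + 2β = 186.1145°
tangent length = C·cosβ = 74.8933
L = r1·wrap1 + r2·wrap2 + 2·C·cosβ = 8·3.0349 + 12·3.2483 + 2·74.8933 = 213.0452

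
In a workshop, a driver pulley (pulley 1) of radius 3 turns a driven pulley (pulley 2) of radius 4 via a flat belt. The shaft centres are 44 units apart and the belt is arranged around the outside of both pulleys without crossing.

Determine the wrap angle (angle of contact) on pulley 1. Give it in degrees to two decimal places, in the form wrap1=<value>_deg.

open belt: β = asin((r2−r1)/C) = asin(1/44) = 1.3023°
wrap1 = π − 2β = 177.3954°
wrap2 = π + 2β = 182.6046°

wrap1=177.40_deg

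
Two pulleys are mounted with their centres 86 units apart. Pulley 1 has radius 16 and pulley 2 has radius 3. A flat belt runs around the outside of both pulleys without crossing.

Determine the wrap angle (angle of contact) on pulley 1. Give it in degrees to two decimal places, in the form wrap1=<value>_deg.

wrap1=197.39_deg

open belt: β = asin((r2−r1)/C) = asin(-13/86) = -8.6943°
wrap1 = π − 2β = 197.3886°
wrap2 = π + 2β = 162.6114°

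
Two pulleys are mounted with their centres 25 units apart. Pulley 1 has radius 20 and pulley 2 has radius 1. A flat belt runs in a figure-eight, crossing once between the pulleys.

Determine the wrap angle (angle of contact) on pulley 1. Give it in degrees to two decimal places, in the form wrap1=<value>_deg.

crossed belt: β = asin((r1+r2)/C) = asin(21/25) = 57.1401°
wrap1 = wrap2 = π + 2β = 294.2802°

wrap1=294.28_deg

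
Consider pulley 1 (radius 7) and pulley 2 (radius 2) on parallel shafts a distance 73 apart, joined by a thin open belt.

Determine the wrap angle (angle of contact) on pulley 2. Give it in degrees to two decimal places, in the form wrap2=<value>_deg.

wrap2=172.15_deg

open belt: β = asin((r2−r1)/C) = asin(-5/73) = -3.9274°
wrap1 = π − 2β = 187.8549°
wrap2 = π + 2β = 172.1451°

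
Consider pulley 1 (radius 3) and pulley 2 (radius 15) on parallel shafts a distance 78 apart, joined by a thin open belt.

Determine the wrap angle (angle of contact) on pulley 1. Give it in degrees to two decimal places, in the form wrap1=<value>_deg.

open belt: β = asin((r2−r1)/C) = asin(12/78) = 8.8499°
wrap1 = π − 2β = 162.3002°
wrap2 = π + 2β = 197.6998°

wrap1=162.30_deg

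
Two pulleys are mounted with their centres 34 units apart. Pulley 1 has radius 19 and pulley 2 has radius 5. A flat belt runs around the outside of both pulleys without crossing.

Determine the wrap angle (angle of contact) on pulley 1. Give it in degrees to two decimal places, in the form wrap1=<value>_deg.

wrap1=228.63_deg

open belt: β = asin((r2−r1)/C) = asin(-14/34) = -24.3157°
wrap1 = π − 2β = 228.6315°
wrap2 = π + 2β = 131.3685°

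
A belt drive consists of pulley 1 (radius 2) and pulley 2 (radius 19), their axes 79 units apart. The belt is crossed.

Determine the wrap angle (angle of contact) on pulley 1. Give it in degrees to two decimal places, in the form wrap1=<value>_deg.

crossed belt: β = asin((r1+r2)/C) = asin(21/79) = 15.4158°
wrap1 = wrap2 = π + 2β = 210.8317°

wrap1=210.83_deg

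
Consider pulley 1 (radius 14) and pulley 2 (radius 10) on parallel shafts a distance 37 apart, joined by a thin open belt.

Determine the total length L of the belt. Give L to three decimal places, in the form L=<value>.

L=149.831

open belt: β = asin((r2−r1)/C) = asin(-4/37) = -6.2063°
wrap1 = π − 2β = 192.4125°
wrap2 = π + 2β = 167.5875°
tangent length = C·cosβ = 36.7831
L = r1·wrap1 + r2·wrap2 + 2·C·cosβ = 14·3.3582 + 10·2.9250 + 2·36.7831 = 149.8311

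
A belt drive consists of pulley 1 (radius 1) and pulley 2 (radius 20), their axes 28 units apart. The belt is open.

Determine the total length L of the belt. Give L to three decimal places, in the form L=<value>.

open belt: β = asin((r2−r1)/C) = asin(19/28) = 42.7321°
wrap1 = π − 2β = 94.5358°
wrap2 = π + 2β = 265.4642°
tangent length = C·cosβ = 20.5670
L = r1·wrap1 + r2·wrap2 + 2·C·cosβ = 1·1.6500 + 20·4.6332 + 2·20.5670 = 135.4484

L=135.448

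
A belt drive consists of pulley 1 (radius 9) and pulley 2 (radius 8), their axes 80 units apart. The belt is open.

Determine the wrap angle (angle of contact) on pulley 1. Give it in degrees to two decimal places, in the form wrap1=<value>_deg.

open belt: β = asin((r2−r1)/C) = asin(-1/80) = -0.7162°
wrap1 = π − 2β = 181.4324°
wrap2 = π + 2β = 178.5676°

wrap1=181.43_deg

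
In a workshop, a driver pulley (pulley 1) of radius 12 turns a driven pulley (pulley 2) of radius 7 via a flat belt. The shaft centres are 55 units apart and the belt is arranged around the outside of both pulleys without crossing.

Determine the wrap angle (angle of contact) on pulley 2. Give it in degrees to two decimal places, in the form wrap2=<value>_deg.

wrap2=169.57_deg

open belt: β = asin((r2−r1)/C) = asin(-5/55) = -5.2159°
wrap1 = π − 2β = 190.4318°
wrap2 = π + 2β = 169.5682°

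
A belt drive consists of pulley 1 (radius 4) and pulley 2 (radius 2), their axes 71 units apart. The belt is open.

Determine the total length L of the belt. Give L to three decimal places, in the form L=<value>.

L=160.906

open belt: β = asin((r2−r1)/C) = asin(-2/71) = -1.6142°
wrap1 = π − 2β = 183.2284°
wrap2 = π + 2β = 176.7716°
tangent length = C·cosβ = 70.9718
L = r1·wrap1 + r2·wrap2 + 2·C·cosβ = 4·3.1979 + 2·3.0852 + 2·70.9718 = 160.9059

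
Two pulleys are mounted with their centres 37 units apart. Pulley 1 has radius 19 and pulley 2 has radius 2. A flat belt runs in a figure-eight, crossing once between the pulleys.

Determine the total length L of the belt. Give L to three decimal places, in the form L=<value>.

crossed belt: β = asin((r1+r2)/C) = asin(21/37) = 34.5808°
wrap1 = wrap2 = π + 2β = 249.1616°
tangent length = C·cosβ = 30.4631
L = (r1+r2)·wrap + 2·C·cosβ = 21·4.3487 + 2·30.4631 = 152.2487

L=152.249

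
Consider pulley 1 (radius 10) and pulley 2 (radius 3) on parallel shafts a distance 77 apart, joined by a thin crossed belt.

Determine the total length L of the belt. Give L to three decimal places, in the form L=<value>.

L=197.041

crossed belt: β = asin((r1+r2)/C) = asin(13/77) = 9.7199°
wrap1 = wrap2 = π + 2β = 199.4397°
tangent length = C·cosβ = 75.8947
L = (r1+r2)·wrap + 2·C·cosβ = 13·3.4809 + 2·75.8947 = 197.0408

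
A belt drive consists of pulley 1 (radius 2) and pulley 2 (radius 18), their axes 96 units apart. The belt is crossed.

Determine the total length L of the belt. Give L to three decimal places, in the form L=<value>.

crossed belt: β = asin((r1+r2)/C) = asin(20/96) = 12.0247°
wrap1 = wrap2 = π + 2β = 204.0494°
tangent length = C·cosβ = 93.8936
L = (r1+r2)·wrap + 2·C·cosβ = 20·3.5613 + 2·93.8936 = 259.0138

L=259.014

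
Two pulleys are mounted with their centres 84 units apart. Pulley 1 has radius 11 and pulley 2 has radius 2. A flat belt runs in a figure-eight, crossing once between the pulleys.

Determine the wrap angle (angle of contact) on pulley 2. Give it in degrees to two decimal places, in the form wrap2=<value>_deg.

wrap2=197.81_deg

crossed belt: β = asin((r1+r2)/C) = asin(13/84) = 8.9030°
wrap1 = wrap2 = π + 2β = 197.8060°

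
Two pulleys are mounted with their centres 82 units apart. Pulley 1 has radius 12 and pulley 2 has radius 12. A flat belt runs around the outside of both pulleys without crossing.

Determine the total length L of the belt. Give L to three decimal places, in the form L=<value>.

open belt: β = asin((r2−r1)/C) = asin(0/82) = 0.0000°
wrap1 = π − 2β = 180.0000°
wrap2 = π + 2β = 180.0000°
tangent length = C·cosβ = 82.0000
L = r1·wrap1 + r2·wrap2 + 2·C·cosβ = 12·3.1416 + 12·3.1416 + 2·82.0000 = 239.3982

L=239.398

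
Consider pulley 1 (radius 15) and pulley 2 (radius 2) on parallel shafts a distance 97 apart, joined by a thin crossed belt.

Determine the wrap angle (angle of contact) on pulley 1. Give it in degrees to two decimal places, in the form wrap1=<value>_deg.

wrap1=200.19_deg

crossed belt: β = asin((r1+r2)/C) = asin(17/97) = 10.0937°
wrap1 = wrap2 = π + 2β = 200.1873°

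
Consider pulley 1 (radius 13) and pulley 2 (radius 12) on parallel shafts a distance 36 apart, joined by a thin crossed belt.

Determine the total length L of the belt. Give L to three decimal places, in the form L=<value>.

crossed belt: β = asin((r1+r2)/C) = asin(25/36) = 43.9830°
wrap1 = wrap2 = π + 2β = 267.9659°
tangent length = C·cosβ = 25.9037
L = (r1+r2)·wrap + 2·C·cosβ = 25·4.6769 + 2·25.9037 = 168.7295

L=168.730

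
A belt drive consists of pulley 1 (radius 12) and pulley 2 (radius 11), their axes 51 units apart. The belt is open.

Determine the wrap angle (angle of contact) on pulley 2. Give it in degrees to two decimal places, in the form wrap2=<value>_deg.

wrap2=177.75_deg

open belt: β = asin((r2−r1)/C) = asin(-1/51) = -1.1235°
wrap1 = π − 2β = 182.2470°
wrap2 = π + 2β = 177.7530°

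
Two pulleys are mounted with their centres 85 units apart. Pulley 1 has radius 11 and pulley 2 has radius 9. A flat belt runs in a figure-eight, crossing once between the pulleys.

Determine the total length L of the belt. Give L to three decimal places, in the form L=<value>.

L=237.560

crossed belt: β = asin((r1+r2)/C) = asin(20/85) = 13.6090°
wrap1 = wrap2 = π + 2β = 207.2179°
tangent length = C·cosβ = 82.6136
L = (r1+r2)·wrap + 2·C·cosβ = 20·3.6166 + 2·82.6136 = 237.5598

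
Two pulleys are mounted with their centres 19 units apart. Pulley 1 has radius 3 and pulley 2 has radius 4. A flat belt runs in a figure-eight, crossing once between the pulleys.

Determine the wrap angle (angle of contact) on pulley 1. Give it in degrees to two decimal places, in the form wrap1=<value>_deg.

wrap1=223.24_deg

crossed belt: β = asin((r1+r2)/C) = asin(7/19) = 21.6183°
wrap1 = wrap2 = π + 2β = 223.2365°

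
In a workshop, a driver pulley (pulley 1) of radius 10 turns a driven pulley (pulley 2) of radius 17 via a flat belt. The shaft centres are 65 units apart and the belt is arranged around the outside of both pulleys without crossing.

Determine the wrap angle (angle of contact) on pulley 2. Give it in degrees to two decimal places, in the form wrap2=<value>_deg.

wrap2=192.36_deg

open belt: β = asin((r2−r1)/C) = asin(7/65) = 6.1823°
wrap1 = π − 2β = 167.6354°
wrap2 = π + 2β = 192.3646°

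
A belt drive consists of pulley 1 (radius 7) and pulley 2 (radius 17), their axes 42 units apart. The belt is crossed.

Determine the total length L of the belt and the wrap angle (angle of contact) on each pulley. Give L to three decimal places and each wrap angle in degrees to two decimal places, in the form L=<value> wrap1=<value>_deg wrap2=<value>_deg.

L=173.529 wrap1=249.70_deg wrap2=249.70_deg

crossed belt: β = asin((r1+r2)/C) = asin(24/42) = 34.8499°
wrap1 = wrap2 = π + 2β = 249.6998°
tangent length = C·cosβ = 34.4674
L = (r1+r2)·wrap + 2·C·cosβ = 24·4.3581 + 2·34.4674 = 173.5288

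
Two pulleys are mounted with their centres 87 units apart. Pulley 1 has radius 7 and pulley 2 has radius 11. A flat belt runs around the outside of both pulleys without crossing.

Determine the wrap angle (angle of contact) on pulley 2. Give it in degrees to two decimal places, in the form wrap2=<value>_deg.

open belt: β = asin((r2−r1)/C) = asin(4/87) = 2.6352°
wrap1 = π − 2β = 174.7296°
wrap2 = π + 2β = 185.2704°

wrap2=185.27_deg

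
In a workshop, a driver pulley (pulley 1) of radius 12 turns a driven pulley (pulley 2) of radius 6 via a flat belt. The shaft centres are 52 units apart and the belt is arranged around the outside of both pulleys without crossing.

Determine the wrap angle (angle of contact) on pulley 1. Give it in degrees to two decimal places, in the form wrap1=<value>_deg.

wrap1=193.25_deg

open belt: β = asin((r2−r1)/C) = asin(-6/52) = -6.6258°
wrap1 = π − 2β = 193.2516°
wrap2 = π + 2β = 166.7484°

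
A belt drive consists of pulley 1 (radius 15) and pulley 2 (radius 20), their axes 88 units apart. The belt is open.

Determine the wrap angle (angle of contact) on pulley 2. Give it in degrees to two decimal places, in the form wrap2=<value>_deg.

wrap2=186.51_deg

open belt: β = asin((r2−r1)/C) = asin(5/88) = 3.2572°
wrap1 = π − 2β = 173.4856°
wrap2 = π + 2β = 186.5144°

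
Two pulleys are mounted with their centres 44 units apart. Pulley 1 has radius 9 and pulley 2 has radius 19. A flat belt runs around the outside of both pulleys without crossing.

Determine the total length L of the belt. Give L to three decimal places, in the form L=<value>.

open belt: β = asin((r2−r1)/C) = asin(10/44) = 13.1366°
wrap1 = π − 2β = 153.7269°
wrap2 = π + 2β = 206.2731°
tangent length = C·cosβ = 42.8486
L = r1·wrap1 + r2·wrap2 + 2·C·cosβ = 9·2.6830 + 19·3.6001 + 2·42.8486 = 178.2473

L=178.247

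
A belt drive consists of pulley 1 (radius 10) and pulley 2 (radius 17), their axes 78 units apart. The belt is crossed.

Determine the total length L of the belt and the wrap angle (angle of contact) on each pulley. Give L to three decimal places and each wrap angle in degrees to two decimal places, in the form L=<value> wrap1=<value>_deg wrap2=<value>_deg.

L=250.266 wrap1=220.50_deg wrap2=220.50_deg

crossed belt: β = asin((r1+r2)/C) = asin(27/78) = 20.2522°
wrap1 = wrap2 = π + 2β = 220.5045°
tangent length = C·cosβ = 73.1779
L = (r1+r2)·wrap + 2·C·cosβ = 27·3.8485 + 2·73.1779 = 250.2660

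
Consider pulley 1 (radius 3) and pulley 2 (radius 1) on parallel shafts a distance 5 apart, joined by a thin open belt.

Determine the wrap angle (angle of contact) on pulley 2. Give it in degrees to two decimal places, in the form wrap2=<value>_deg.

wrap2=132.84_deg

open belt: β = asin((r2−r1)/C) = asin(-2/5) = -23.5782°
wrap1 = π − 2β = 227.1564°
wrap2 = π + 2β = 132.8436°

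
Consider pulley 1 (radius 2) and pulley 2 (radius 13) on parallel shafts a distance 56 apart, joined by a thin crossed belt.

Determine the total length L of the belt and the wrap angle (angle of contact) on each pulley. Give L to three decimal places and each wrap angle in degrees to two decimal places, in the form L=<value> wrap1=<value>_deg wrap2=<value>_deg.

crossed belt: β = asin((r1+r2)/C) = asin(15/56) = 15.5368°
wrap1 = wrap2 = π + 2β = 211.0736°
tangent length = C·cosβ = 53.9537
L = (r1+r2)·wrap + 2·C·cosβ = 15·3.6839 + 2·53.9537 = 163.1663

L=163.166 wrap1=211.07_deg wrap2=211.07_deg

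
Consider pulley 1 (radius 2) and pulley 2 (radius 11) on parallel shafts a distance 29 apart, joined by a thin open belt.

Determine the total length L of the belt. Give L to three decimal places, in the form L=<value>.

L=101.657

open belt: β = asin((r2−r1)/C) = asin(9/29) = 18.0800°
wrap1 = π − 2β = 143.8400°
wrap2 = π + 2β = 216.1600°
tangent length = C·cosβ = 27.5681
L = r1·wrap1 + r2·wrap2 + 2·C·cosβ = 2·2.5105 + 11·3.7727 + 2·27.5681 = 101.6569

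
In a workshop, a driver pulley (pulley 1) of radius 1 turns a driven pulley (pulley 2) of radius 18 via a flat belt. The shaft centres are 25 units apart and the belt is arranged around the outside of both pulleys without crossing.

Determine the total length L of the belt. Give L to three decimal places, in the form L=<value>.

L=121.775

open belt: β = asin((r2−r1)/C) = asin(17/25) = 42.8436°
wrap1 = π − 2β = 94.3127°
wrap2 = π + 2β = 265.6873°
tangent length = C·cosβ = 18.3303
L = r1·wrap1 + r2·wrap2 + 2·C·cosβ = 1·1.6461 + 18·4.6371 + 2·18.3303 = 121.7748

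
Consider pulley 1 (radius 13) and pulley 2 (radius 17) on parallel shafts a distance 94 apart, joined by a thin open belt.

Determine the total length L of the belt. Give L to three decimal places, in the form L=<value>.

open belt: β = asin((r2−r1)/C) = asin(4/94) = 2.4389°
wrap1 = π − 2β = 175.1223°
wrap2 = π + 2β = 184.8777°
tangent length = C·cosβ = 93.9149
L = r1·wrap1 + r2·wrap2 + 2·C·cosβ = 13·3.0565 + 17·3.2267 + 2·93.9149 = 282.4180

L=282.418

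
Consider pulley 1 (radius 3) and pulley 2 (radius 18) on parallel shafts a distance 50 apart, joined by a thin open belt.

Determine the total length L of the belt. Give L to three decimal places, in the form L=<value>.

open belt: β = asin((r2−r1)/C) = asin(15/50) = 17.4576°
wrap1 = π − 2β = 145.0848°
wrap2 = π + 2β = 214.9152°
tangent length = C·cosβ = 47.6970
L = r1·wrap1 + r2·wrap2 + 2·C·cosβ = 3·2.5322 + 18·3.7510 + 2·47.6970 = 170.5081

L=170.508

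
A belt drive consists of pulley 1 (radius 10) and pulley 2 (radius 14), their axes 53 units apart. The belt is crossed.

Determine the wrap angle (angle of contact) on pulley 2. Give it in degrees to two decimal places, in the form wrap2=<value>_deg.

crossed belt: β = asin((r1+r2)/C) = asin(24/53) = 26.9254°
wrap1 = wrap2 = π + 2β = 233.8508°

wrap2=233.85_deg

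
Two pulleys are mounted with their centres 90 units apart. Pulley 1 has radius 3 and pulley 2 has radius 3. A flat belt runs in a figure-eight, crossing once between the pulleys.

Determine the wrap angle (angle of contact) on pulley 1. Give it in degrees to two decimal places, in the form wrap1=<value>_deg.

crossed belt: β = asin((r1+r2)/C) = asin(6/90) = 3.8226°
wrap1 = wrap2 = π + 2β = 187.6451°

wrap1=187.65_deg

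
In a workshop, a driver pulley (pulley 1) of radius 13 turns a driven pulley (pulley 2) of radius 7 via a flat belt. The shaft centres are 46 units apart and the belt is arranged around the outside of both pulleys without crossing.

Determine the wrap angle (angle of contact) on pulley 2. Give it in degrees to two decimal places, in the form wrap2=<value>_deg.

wrap2=165.01_deg

open belt: β = asin((r2−r1)/C) = asin(-6/46) = -7.4947°
wrap1 = π − 2β = 194.9894°
wrap2 = π + 2β = 165.0106°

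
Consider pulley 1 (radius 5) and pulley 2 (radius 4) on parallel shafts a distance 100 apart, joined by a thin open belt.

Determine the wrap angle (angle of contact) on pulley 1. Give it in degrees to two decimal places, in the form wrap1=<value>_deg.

open belt: β = asin((r2−r1)/C) = asin(-1/100) = -0.5730°
wrap1 = π − 2β = 181.1459°
wrap2 = π + 2β = 178.8541°

wrap1=181.15_deg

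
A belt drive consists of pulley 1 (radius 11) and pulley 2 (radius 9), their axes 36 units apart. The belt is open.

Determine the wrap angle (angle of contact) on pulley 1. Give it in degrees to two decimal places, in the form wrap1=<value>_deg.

wrap1=186.37_deg

open belt: β = asin((r2−r1)/C) = asin(-2/36) = -3.1847°
wrap1 = π − 2β = 186.3695°
wrap2 = π + 2β = 173.6305°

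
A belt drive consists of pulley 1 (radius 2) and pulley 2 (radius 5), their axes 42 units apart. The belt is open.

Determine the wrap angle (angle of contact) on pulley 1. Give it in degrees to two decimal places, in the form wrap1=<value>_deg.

open belt: β = asin((r2−r1)/C) = asin(3/42) = 4.0960°
wrap1 = π − 2β = 171.8079°
wrap2 = π + 2β = 188.1921°

wrap1=171.81_deg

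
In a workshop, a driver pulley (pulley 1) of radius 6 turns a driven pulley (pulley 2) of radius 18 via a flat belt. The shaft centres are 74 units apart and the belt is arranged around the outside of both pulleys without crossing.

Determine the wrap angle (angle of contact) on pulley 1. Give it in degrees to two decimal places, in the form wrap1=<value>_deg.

wrap1=161.34_deg

open belt: β = asin((r2−r1)/C) = asin(12/74) = 9.3324°
wrap1 = π − 2β = 161.3352°
wrap2 = π + 2β = 198.6648°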